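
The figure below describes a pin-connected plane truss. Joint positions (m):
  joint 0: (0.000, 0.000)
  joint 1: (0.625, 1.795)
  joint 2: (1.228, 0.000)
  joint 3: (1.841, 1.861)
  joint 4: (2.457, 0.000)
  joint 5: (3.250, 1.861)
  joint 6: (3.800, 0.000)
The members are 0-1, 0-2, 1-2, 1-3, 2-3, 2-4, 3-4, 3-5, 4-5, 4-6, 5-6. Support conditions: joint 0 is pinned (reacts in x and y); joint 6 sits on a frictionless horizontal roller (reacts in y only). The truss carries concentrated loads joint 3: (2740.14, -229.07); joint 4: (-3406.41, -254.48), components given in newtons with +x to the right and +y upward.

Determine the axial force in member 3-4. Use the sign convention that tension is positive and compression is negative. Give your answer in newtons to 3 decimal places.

-1435.714

N=7 nodes, M=11 members, R=3 reactions → 2N=14, M+R=14
member 0 (0-1): L=1.9007, (cx,cy)=(0.3288,0.9444)
member 1 (0-2): L=1.2280, (cx,cy)=(1.0000,0.0000)
member 2 (1-2): L=1.8936, (cx,cy)=(0.3184,-0.9479)
member 3 (1-3): L=1.2178, (cx,cy)=(0.9985,0.0542)
member 4 (2-3): L=1.9594, (cx,cy)=(0.3129,0.9498)
member 5 (2-4): L=1.2290, (cx,cy)=(1.0000,0.0000)
member 6 (3-4): L=1.9603, (cx,cy)=(0.3142,-0.9493)
member 7 (3-5): L=1.4090, (cx,cy)=(1.0000,0.0000)
member 8 (4-5): L=2.0229, (cx,cy)=(0.3920,0.9200)
member 9 (4-6): L=1.3430, (cx,cy)=(1.0000,0.0000)
member 10 (5-6): L=1.9406, (cx,cy)=(0.2834,-0.9590)
solve A·x = −loads:
  F[0-1] = +1200.6872 N (tension)
  F[0-2] = -1061.0880 N (compression)
  F[1-2] = -1152.5682 N (compression)
  F[1-3] = +762.9688 N (tension)
  F[2-3] = +1150.3126 N (tension)
  F[2-4] = -1788.0012 N (compression)
  F[3-4] = -1435.7143 N (compression)
  F[3-5] = -1167.2534 N (compression)
  F[4-5] = +1758.1907 N (tension)
  F[4-6] = +478.0263 N (tension)
  F[5-6] = -1686.6267 N (compression)
  Rx@0 = +666.2700 N
  Ry@0 = -1133.9173 N
  Ry@6 = +1617.4673 N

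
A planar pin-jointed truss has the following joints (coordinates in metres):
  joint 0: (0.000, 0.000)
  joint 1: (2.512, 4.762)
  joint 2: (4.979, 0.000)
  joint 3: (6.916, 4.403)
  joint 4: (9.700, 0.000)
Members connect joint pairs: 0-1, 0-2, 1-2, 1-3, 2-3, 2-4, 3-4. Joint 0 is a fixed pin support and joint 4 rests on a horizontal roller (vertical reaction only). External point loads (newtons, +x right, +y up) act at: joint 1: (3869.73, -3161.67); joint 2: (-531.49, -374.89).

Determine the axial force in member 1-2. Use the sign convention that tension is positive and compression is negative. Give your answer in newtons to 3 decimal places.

N=5 nodes, M=7 members, R=3 reactions → 2N=10, M+R=10
member 0 (0-1): L=5.3839, (cx,cy)=(0.4666,0.8845)
member 1 (0-2): L=4.9790, (cx,cy)=(1.0000,0.0000)
member 2 (1-2): L=5.3631, (cx,cy)=(0.4600,-0.8879)
member 3 (1-3): L=4.4186, (cx,cy)=(0.9967,-0.0812)
member 4 (2-3): L=4.8102, (cx,cy)=(0.4027,0.9153)
member 5 (2-4): L=4.7210, (cx,cy)=(1.0000,0.0000)
member 6 (3-4): L=5.2093, (cx,cy)=(0.5344,-0.8452)
solve A·x = −loads:
  F[0-1] = -707.3021 N (compression)
  F[0-2] = +3668.2480 N (tension)
  F[1-2] = -2579.5667 N (compression)
  F[1-3] = -3023.1422 N (compression)
  F[2-3] = +2911.8608 N (tension)
  F[2-4] = +1840.5911 N (tension)
  F[3-4] = -3444.0506 N (compression)
  Rx@0 = -3338.2400 N
  Ry@0 = +625.5964 N
  Ry@4 = +2910.9636 N

-2579.567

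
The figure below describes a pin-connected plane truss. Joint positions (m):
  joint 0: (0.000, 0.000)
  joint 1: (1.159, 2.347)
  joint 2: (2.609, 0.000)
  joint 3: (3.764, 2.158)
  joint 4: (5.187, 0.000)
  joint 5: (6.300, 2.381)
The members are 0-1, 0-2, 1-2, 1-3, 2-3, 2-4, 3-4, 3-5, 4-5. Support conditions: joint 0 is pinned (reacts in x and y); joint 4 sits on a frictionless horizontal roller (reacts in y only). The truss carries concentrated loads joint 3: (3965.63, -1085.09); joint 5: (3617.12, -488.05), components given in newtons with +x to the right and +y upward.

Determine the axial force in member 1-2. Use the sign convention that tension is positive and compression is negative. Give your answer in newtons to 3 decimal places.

-3973.604

N=6 nodes, M=9 members, R=3 reactions → 2N=12, M+R=12
member 0 (0-1): L=2.6176, (cx,cy)=(0.4428,0.8966)
member 1 (0-2): L=2.6090, (cx,cy)=(1.0000,0.0000)
member 2 (1-2): L=2.7588, (cx,cy)=(0.5256,-0.8507)
member 3 (1-3): L=2.6118, (cx,cy)=(0.9974,-0.0724)
member 4 (2-3): L=2.4476, (cx,cy)=(0.4719,0.8817)
member 5 (2-4): L=2.5780, (cx,cy)=(1.0000,0.0000)
member 6 (3-4): L=2.5849, (cx,cy)=(0.5505,-0.8348)
member 7 (3-5): L=2.5458, (cx,cy)=(0.9962,0.0876)
member 8 (4-5): L=2.6283, (cx,cy)=(0.4235,0.9059)
solve A·x = −loads:
  F[0-1] = +3476.6500 N (tension)
  F[0-2] = +6043.3710 N (tension)
  F[1-2] = -3973.6043 N (compression)
  F[1-3] = +3637.4143 N (tension)
  F[2-3] = +3834.2221 N (tension)
  F[2-4] = +2145.5741 N (tension)
  F[3-4] = -4611.3711 N (compression)
  F[3-5] = +4025.5668 N (tension)
  F[4-5] = -927.9860 N (compression)
  Rx@0 = -7582.7500 N
  Ry@0 = -3117.2757 N
  Ry@4 = +4690.4157 N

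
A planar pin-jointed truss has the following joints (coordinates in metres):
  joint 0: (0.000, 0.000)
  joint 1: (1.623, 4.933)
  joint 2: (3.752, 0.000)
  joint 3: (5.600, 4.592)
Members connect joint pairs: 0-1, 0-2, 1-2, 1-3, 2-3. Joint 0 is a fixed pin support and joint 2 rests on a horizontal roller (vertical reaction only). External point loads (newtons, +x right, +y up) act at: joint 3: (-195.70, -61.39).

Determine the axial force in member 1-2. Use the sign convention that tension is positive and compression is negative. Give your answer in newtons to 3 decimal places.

N=4 nodes, M=5 members, R=3 reactions → 2N=8, M+R=8
member 0 (0-1): L=5.1931, (cx,cy)=(0.3125,0.9499)
member 1 (0-2): L=3.7520, (cx,cy)=(1.0000,0.0000)
member 2 (1-2): L=5.3728, (cx,cy)=(0.3963,-0.9181)
member 3 (1-3): L=3.9916, (cx,cy)=(0.9963,-0.0854)
member 4 (2-3): L=4.9499, (cx,cy)=(0.3733,0.9277)
solve A·x = −loads:
  F[0-1] = -220.3123 N (compression)
  F[0-2] = -126.8462 N (compression)
  F[1-2] = +243.3713 N (tension)
  F[1-3] = -165.8972 N (compression)
  F[2-3] = -81.4520 N (compression)
  Rx@0 = +195.7000 N
  Ry@0 = +209.2766 N
  Ry@2 = -147.8866 N

243.371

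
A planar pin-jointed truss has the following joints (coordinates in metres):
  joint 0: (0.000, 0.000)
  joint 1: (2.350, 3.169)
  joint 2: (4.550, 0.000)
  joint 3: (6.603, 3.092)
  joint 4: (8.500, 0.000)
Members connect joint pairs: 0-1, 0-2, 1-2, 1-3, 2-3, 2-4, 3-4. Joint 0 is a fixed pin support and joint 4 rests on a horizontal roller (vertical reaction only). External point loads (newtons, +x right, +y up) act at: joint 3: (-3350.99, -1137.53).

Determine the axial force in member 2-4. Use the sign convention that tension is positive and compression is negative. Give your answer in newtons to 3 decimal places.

-205.720

N=5 nodes, M=7 members, R=3 reactions → 2N=10, M+R=10
member 0 (0-1): L=3.9453, (cx,cy)=(0.5957,0.8032)
member 1 (0-2): L=4.5500, (cx,cy)=(1.0000,0.0000)
member 2 (1-2): L=3.8578, (cx,cy)=(0.5703,-0.8215)
member 3 (1-3): L=4.2537, (cx,cy)=(0.9998,-0.0181)
member 4 (2-3): L=3.7115, (cx,cy)=(0.5531,0.8331)
member 5 (2-4): L=3.9500, (cx,cy)=(1.0000,0.0000)
member 6 (3-4): L=3.6275, (cx,cy)=(0.5229,-0.8524)
solve A·x = −loads:
  F[0-1] = -1833.6198 N (compression)
  F[0-2] = -2258.7911 N (compression)
  F[1-2] = +1840.1696 N (tension)
  F[1-3] = -2141.9514 N (compression)
  F[2-3] = -1814.4787 N (compression)
  F[2-4] = -205.7201 N (compression)
  F[3-4] = +393.3888 N (tension)
  Rx@0 = +3350.9900 N
  Ry@0 = +1472.8418 N
  Ry@4 = -335.3118 N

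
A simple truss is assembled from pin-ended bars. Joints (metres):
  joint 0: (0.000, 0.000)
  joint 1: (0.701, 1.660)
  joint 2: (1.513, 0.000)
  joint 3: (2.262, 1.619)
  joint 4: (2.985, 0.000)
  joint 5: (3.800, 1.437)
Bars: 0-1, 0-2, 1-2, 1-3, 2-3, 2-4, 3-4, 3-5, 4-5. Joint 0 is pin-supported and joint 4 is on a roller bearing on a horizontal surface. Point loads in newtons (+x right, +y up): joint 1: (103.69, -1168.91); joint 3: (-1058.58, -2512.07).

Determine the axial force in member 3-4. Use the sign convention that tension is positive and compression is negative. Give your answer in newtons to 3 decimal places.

N=6 nodes, M=9 members, R=3 reactions → 2N=12, M+R=12
member 0 (0-1): L=1.8019, (cx,cy)=(0.3890,0.9212)
member 1 (0-2): L=1.5130, (cx,cy)=(1.0000,0.0000)
member 2 (1-2): L=1.8480, (cx,cy)=(0.4394,-0.8983)
member 3 (1-3): L=1.5615, (cx,cy)=(0.9997,-0.0263)
member 4 (2-3): L=1.7839, (cx,cy)=(0.4199,0.9076)
member 5 (2-4): L=1.4720, (cx,cy)=(1.0000,0.0000)
member 6 (3-4): L=1.7731, (cx,cy)=(0.4078,-0.9131)
member 7 (3-5): L=1.5487, (cx,cy)=(0.9931,-0.1175)
member 8 (4-5): L=1.6520, (cx,cy)=(0.4933,0.8698)
solve A·x = −loads:
  F[0-1] = -2192.0112 N (compression)
  F[0-2] = -102.1442 N (compression)
  F[1-2] = +987.3736 N (tension)
  F[1-3] = -1390.7714 N (compression)
  F[2-3] = -977.2644 N (compression)
  F[2-4] = +742.0414 N (tension)
  F[3-4] = -1819.7994 N (compression)
  F[3-5] = +0.0000 N (tension)
  F[4-5] = -0.0000 N (compression)
  Rx@0 = +954.8900 N
  Ry@0 = +2019.3409 N
  Ry@4 = +1661.6391 N

-1819.799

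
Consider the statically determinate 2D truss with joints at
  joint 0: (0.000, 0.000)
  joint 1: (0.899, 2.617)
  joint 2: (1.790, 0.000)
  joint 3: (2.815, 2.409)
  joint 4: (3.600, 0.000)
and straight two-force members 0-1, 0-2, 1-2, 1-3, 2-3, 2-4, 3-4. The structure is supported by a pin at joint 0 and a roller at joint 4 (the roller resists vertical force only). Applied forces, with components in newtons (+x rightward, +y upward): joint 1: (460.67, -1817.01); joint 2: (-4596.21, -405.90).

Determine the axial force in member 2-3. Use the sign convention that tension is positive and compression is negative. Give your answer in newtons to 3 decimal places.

992.460

N=5 nodes, M=7 members, R=3 reactions → 2N=10, M+R=10
member 0 (0-1): L=2.7671, (cx,cy)=(0.3249,0.9458)
member 1 (0-2): L=1.7900, (cx,cy)=(1.0000,0.0000)
member 2 (1-2): L=2.7645, (cx,cy)=(0.3223,-0.9466)
member 3 (1-3): L=1.9273, (cx,cy)=(0.9942,-0.1079)
member 4 (2-3): L=2.6180, (cx,cy)=(0.3915,0.9202)
member 5 (2-4): L=1.8100, (cx,cy)=(1.0000,0.0000)
member 6 (3-4): L=2.5337, (cx,cy)=(0.3098,-0.9508)
solve A·x = −loads:
  F[0-1] = -1303.1508 N (compression)
  F[0-2] = -3712.1621 N (compression)
  F[1-2] = -535.9296 N (compression)
  F[1-3] = -715.4979 N (compression)
  F[2-3] = +992.4602 N (tension)
  F[2-4] = +322.7500 N (tension)
  F[3-4] = -1041.7112 N (compression)
  Rx@0 = +4135.5400 N
  Ry@0 = +1232.4582 N
  Ry@4 = +990.4518 N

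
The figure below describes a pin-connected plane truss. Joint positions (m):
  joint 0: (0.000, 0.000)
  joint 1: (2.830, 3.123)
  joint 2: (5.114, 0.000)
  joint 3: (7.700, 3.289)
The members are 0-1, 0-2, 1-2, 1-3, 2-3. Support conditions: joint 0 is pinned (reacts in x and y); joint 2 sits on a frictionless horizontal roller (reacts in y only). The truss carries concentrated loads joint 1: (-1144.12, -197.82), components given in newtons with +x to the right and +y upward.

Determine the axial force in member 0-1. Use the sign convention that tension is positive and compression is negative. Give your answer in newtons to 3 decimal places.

N=4 nodes, M=5 members, R=3 reactions → 2N=8, M+R=8
member 0 (0-1): L=4.2145, (cx,cy)=(0.6715,0.7410)
member 1 (0-2): L=5.1140, (cx,cy)=(1.0000,0.0000)
member 2 (1-2): L=3.8691, (cx,cy)=(0.5903,-0.8072)
member 3 (1-3): L=4.8728, (cx,cy)=(0.9994,0.0341)
member 4 (2-3): L=4.1839, (cx,cy)=(0.6181,0.7861)
solve A·x = −loads:
  F[0-1] = -1062.1100 N (compression)
  F[0-2] = -430.9228 N (compression)
  F[1-2] = +729.9803 N (tension)
  F[1-3] = +0.0000 N (tension)
  F[2-3] = +0.0000 N (tension)
  Rx@0 = +1144.1200 N
  Ry@0 = +787.0371 N
  Ry@2 = -589.2171 N

-1062.110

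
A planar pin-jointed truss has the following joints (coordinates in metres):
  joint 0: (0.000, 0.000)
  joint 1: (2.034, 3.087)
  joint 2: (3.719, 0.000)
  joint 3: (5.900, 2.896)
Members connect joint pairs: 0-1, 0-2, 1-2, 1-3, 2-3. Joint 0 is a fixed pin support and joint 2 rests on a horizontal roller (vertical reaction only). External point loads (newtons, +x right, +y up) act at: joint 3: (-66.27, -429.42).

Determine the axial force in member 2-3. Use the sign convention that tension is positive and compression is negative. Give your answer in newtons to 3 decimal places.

-522.244

N=4 nodes, M=5 members, R=3 reactions → 2N=8, M+R=8
member 0 (0-1): L=3.6969, (cx,cy)=(0.5502,0.8350)
member 1 (0-2): L=3.7190, (cx,cy)=(1.0000,0.0000)
member 2 (1-2): L=3.5169, (cx,cy)=(0.4791,-0.8778)
member 3 (1-3): L=3.8707, (cx,cy)=(0.9988,-0.0493)
member 4 (2-3): L=3.6254, (cx,cy)=(0.6016,0.7988)
solve A·x = −loads:
  F[0-1] = +239.7838 N (tension)
  F[0-2] = -198.1985 N (compression)
  F[1-2] = -242.0673 N (compression)
  F[1-3] = +248.2080 N (tension)
  F[2-3] = -522.2442 N (compression)
  Rx@0 = +66.2700 N
  Ry@0 = -200.2278 N
  Ry@2 = +629.6478 N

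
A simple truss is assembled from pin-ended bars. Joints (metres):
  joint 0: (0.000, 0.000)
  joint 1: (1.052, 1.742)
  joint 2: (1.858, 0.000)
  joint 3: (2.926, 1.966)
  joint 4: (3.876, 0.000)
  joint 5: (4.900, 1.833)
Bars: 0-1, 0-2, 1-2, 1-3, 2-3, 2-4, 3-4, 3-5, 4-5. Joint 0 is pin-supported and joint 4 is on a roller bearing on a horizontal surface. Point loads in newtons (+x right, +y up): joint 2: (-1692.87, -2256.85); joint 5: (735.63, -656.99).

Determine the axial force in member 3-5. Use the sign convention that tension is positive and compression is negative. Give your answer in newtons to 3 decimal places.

1065.067

N=6 nodes, M=9 members, R=3 reactions → 2N=12, M+R=12
member 0 (0-1): L=2.0350, (cx,cy)=(0.5170,0.8560)
member 1 (0-2): L=1.8580, (cx,cy)=(1.0000,0.0000)
member 2 (1-2): L=1.9194, (cx,cy)=(0.4199,-0.9076)
member 3 (1-3): L=1.8873, (cx,cy)=(0.9929,0.1187)
member 4 (2-3): L=2.2374, (cx,cy)=(0.4773,0.8787)
member 5 (2-4): L=2.0180, (cx,cy)=(1.0000,0.0000)
member 6 (3-4): L=2.1835, (cx,cy)=(0.4351,-0.9004)
member 7 (3-5): L=1.9785, (cx,cy)=(0.9977,-0.0672)
member 8 (4-5): L=2.0996, (cx,cy)=(0.4877,0.8730)
solve A·x = −loads:
  F[0-1] = -763.4782 N (compression)
  F[0-2] = -562.5595 N (compression)
  F[1-2] = +633.1185 N (tension)
  F[1-3] = -665.2397 N (compression)
  F[2-3] = +1914.4512 N (tension)
  F[2-4] = +482.3077 N (tension)
  F[3-4] = -1860.1906 N (compression)
  F[3-5] = +1065.0670 N (tension)
  F[4-5] = -670.5457 N (compression)
  Rx@0 = +957.2400 N
  Ry@0 = +653.5490 N
  Ry@4 = +2260.2910 N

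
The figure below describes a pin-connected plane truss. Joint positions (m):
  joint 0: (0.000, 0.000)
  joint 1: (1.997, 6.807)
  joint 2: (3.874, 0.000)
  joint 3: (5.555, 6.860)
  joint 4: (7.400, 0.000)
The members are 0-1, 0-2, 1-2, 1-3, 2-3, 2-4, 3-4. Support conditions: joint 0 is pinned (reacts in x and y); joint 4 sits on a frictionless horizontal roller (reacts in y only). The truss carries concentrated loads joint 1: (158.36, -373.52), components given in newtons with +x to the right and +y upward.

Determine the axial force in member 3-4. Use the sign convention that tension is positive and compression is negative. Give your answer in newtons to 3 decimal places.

-255.228

N=5 nodes, M=7 members, R=3 reactions → 2N=10, M+R=10
member 0 (0-1): L=7.0939, (cx,cy)=(0.2815,0.9596)
member 1 (0-2): L=3.8740, (cx,cy)=(1.0000,0.0000)
member 2 (1-2): L=7.0610, (cx,cy)=(0.2658,-0.9640)
member 3 (1-3): L=3.5584, (cx,cy)=(0.9999,0.0149)
member 4 (2-3): L=7.0630, (cx,cy)=(0.2380,0.9713)
member 5 (2-4): L=3.5260, (cx,cy)=(1.0000,0.0000)
member 6 (3-4): L=7.1038, (cx,cy)=(0.2597,-0.9657)
solve A·x = −loads:
  F[0-1] = -132.4050 N (compression)
  F[0-2] = +195.6333 N (tension)
  F[1-2] = -257.6330 N (compression)
  F[1-3] = -127.1622 N (compression)
  F[2-3] = +255.7117 N (tension)
  F[2-4] = +66.2881 N (tension)
  F[3-4] = -255.2282 N (compression)
  Rx@0 = -158.3600 N
  Ry@0 = +127.0503 N
  Ry@4 = +246.4697 N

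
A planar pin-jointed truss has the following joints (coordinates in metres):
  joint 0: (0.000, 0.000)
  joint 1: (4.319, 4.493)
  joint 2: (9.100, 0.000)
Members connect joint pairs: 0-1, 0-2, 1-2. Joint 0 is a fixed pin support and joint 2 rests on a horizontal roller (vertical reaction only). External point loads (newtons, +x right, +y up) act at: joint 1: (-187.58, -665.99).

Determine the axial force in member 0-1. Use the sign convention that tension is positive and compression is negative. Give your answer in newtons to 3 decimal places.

N=3 nodes, M=3 members, R=3 reactions → 2N=6, M+R=6
member 0 (0-1): L=6.2322, (cx,cy)=(0.6930,0.7209)
member 1 (0-2): L=9.1000, (cx,cy)=(1.0000,0.0000)
member 2 (1-2): L=6.5609, (cx,cy)=(0.7287,-0.6848)
solve A·x = −loads:
  F[0-1] = -613.8138 N (compression)
  F[0-2] = +237.7987 N (tension)
  F[1-2] = -326.3263 N (compression)
  Rx@0 = +187.5800 N
  Ry@0 = +442.5159 N
  Ry@2 = +223.4741 N

-613.814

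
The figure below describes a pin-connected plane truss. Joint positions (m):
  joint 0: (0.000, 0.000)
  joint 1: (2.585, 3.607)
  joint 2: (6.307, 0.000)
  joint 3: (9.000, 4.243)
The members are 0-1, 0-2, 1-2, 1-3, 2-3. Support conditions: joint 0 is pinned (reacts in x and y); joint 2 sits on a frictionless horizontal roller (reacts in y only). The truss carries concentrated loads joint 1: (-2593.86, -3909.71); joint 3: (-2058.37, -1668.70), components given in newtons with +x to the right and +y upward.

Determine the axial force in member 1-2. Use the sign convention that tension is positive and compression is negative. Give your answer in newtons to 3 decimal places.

643.060

N=4 nodes, M=5 members, R=3 reactions → 2N=8, M+R=8
member 0 (0-1): L=4.4376, (cx,cy)=(0.5825,0.8128)
member 1 (0-2): L=6.3070, (cx,cy)=(1.0000,0.0000)
member 2 (1-2): L=5.1830, (cx,cy)=(0.7181,-0.6959)
member 3 (1-3): L=6.4465, (cx,cy)=(0.9951,0.0987)
member 4 (2-3): L=5.0255, (cx,cy)=(0.5359,0.8443)
solve A·x = −loads:
  F[0-1] = -5490.7109 N (compression)
  F[0-2] = -1453.8005 N (compression)
  F[1-2] = +643.0598 N (tension)
  F[1-3] = -1071.5874 N (compression)
  F[2-3] = -1851.2120 N (compression)
  Rx@0 = +4652.2300 N
  Ry@0 = +4462.9536 N
  Ry@2 = +1115.4564 N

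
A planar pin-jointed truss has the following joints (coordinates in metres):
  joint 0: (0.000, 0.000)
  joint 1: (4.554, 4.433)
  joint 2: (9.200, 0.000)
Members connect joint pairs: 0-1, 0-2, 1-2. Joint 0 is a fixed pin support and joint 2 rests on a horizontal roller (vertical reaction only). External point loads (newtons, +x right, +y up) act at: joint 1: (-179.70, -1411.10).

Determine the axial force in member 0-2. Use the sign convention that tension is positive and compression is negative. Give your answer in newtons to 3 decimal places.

641.308

N=3 nodes, M=3 members, R=3 reactions → 2N=6, M+R=6
member 0 (0-1): L=6.3553, (cx,cy)=(0.7166,0.6975)
member 1 (0-2): L=9.2000, (cx,cy)=(1.0000,0.0000)
member 2 (1-2): L=6.4216, (cx,cy)=(0.7235,-0.6903)
solve A·x = −loads:
  F[0-1] = -1145.7592 N (compression)
  F[0-2] = +641.3078 N (tension)
  F[1-2] = -886.4001 N (compression)
  Rx@0 = +179.7000 N
  Ry@0 = +799.1936 N
  Ry@2 = +611.9064 N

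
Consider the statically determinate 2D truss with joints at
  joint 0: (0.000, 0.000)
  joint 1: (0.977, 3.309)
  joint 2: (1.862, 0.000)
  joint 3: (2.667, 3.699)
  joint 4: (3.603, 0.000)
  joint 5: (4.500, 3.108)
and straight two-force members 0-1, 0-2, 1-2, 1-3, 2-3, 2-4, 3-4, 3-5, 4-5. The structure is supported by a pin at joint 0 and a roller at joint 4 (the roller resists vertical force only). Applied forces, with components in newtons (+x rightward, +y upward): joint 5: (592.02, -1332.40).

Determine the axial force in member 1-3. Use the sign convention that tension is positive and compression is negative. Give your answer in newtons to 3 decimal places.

458.202

N=6 nodes, M=9 members, R=3 reactions → 2N=12, M+R=12
member 0 (0-1): L=3.4502, (cx,cy)=(0.2832,0.9591)
member 1 (0-2): L=1.8620, (cx,cy)=(1.0000,0.0000)
member 2 (1-2): L=3.4253, (cx,cy)=(0.2584,-0.9660)
member 3 (1-3): L=1.7344, (cx,cy)=(0.9744,0.2249)
member 4 (2-3): L=3.7856, (cx,cy)=(0.2126,0.9771)
member 5 (2-4): L=1.7410, (cx,cy)=(1.0000,0.0000)
member 6 (3-4): L=3.8156, (cx,cy)=(0.2453,-0.9694)
member 7 (3-5): L=1.9259, (cx,cy)=(0.9518,-0.3069)
member 8 (4-5): L=3.2349, (cx,cy)=(0.2773,0.9608)
solve A·x = −loads:
  F[0-1] = +878.3495 N (tension)
  F[0-2] = +343.2974 N (tension)
  F[1-2] = -765.3542 N (compression)
  F[1-3] = +458.2021 N (tension)
  F[2-3] = +756.6733 N (tension)
  F[2-4] = -15.3539 N (compression)
  F[3-4] = -1166.0891 N (compression)
  F[3-5] = +938.7174 N (tension)
  F[4-5] = -1086.9640 N (compression)
  Rx@0 = -592.0200 N
  Ry@0 = -842.3983 N
  Ry@4 = +2174.7983 N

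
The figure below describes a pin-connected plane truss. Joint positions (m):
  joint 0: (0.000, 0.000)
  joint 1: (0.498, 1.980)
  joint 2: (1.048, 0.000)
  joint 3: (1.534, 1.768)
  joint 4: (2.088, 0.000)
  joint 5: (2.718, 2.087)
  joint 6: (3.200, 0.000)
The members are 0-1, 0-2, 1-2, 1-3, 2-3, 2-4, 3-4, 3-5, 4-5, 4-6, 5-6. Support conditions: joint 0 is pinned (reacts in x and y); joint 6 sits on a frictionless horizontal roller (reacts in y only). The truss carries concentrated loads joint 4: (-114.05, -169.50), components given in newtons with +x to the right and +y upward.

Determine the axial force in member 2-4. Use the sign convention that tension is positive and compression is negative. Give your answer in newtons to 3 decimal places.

N=7 nodes, M=11 members, R=3 reactions → 2N=14, M+R=14
member 0 (0-1): L=2.0417, (cx,cy)=(0.2439,0.9698)
member 1 (0-2): L=1.0480, (cx,cy)=(1.0000,0.0000)
member 2 (1-2): L=2.0550, (cx,cy)=(0.2676,-0.9635)
member 3 (1-3): L=1.0575, (cx,cy)=(0.9797,-0.2005)
member 4 (2-3): L=1.8336, (cx,cy)=(0.2651,0.9642)
member 5 (2-4): L=1.0400, (cx,cy)=(1.0000,0.0000)
member 6 (3-4): L=1.8528, (cx,cy)=(0.2990,-0.9542)
member 7 (3-5): L=1.2262, (cx,cy)=(0.9656,0.2601)
member 8 (4-5): L=2.1800, (cx,cy)=(0.2890,0.9573)
member 9 (4-6): L=1.1120, (cx,cy)=(1.0000,0.0000)
member 10 (5-6): L=2.1419, (cx,cy)=(0.2250,-0.9744)
solve A·x = −loads:
  F[0-1] = -60.7357 N (compression)
  F[0-2] = -99.2354 N (compression)
  F[1-2] = +68.1517 N (tension)
  F[1-3] = -33.7399 N (compression)
  F[2-3] = -68.1011 N (compression)
  F[2-4] = -62.9445 N (compression)
  F[3-4] = +43.6139 N (tension)
  F[3-5] = -66.4340 N (compression)
  F[4-5] = +133.5811 N (tension)
  F[4-6] = +25.5432 N (tension)
  F[5-6] = -113.5101 N (compression)
  Rx@0 = +114.0500 N
  Ry@0 = +58.9013 N
  Ry@6 = +110.5987 N

-62.945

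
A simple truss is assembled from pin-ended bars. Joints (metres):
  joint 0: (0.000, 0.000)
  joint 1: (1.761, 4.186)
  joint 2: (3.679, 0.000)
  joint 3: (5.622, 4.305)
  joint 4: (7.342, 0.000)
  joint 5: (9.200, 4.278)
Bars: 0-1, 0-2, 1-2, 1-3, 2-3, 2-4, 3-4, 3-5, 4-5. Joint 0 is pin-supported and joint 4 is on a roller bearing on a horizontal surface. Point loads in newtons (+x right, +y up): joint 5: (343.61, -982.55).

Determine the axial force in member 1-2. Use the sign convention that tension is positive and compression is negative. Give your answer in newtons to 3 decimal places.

N=6 nodes, M=9 members, R=3 reactions → 2N=12, M+R=12
member 0 (0-1): L=4.5413, (cx,cy)=(0.3878,0.9218)
member 1 (0-2): L=3.6790, (cx,cy)=(1.0000,0.0000)
member 2 (1-2): L=4.6045, (cx,cy)=(0.4166,-0.9091)
member 3 (1-3): L=3.8628, (cx,cy)=(0.9995,0.0308)
member 4 (2-3): L=4.7232, (cx,cy)=(0.4114,0.9115)
member 5 (2-4): L=3.6630, (cx,cy)=(1.0000,0.0000)
member 6 (3-4): L=4.6359, (cx,cy)=(0.3710,-0.9286)
member 7 (3-5): L=3.5781, (cx,cy)=(1.0000,-0.0075)
member 8 (4-5): L=4.6641, (cx,cy)=(0.3984,0.9172)
solve A·x = −loads:
  F[0-1] = +486.9638 N (tension)
  F[0-2] = +154.7793 N (tension)
  F[1-2] = -480.5477 N (compression)
  F[1-3] = +389.1875 N (tension)
  F[2-3] = +479.3074 N (tension)
  F[2-4] = -242.5688 N (compression)
  F[3-4] = -489.6007 N (compression)
  F[3-5] = +767.8517 N (tension)
  F[4-5] = -1064.9012 N (compression)
  Rx@0 = -343.6100 N
  Ry@0 = -448.8615 N
  Ry@4 = +1431.4115 N

-480.548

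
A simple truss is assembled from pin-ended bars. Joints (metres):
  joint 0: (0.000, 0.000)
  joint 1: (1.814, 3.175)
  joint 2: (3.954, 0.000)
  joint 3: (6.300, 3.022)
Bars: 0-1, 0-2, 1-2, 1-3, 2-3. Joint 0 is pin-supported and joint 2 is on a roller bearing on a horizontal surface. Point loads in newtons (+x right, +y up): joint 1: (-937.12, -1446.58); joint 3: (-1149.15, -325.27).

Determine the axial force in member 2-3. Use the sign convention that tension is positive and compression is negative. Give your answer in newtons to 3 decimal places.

-449.494

N=4 nodes, M=5 members, R=3 reactions → 2N=8, M+R=8
member 0 (0-1): L=3.6567, (cx,cy)=(0.4961,0.8683)
member 1 (0-2): L=3.9540, (cx,cy)=(1.0000,0.0000)
member 2 (1-2): L=3.8289, (cx,cy)=(0.5589,-0.8292)
member 3 (1-3): L=4.4886, (cx,cy)=(0.9994,-0.0341)
member 4 (2-3): L=3.8257, (cx,cy)=(0.6132,0.7899)
solve A·x = −loads:
  F[0-1] = -2557.6054 N (compression)
  F[0-2] = -817.4930 N (compression)
  F[1-2] = +969.4831 N (tension)
  F[1-3] = -874.0207 N (compression)
  F[2-3] = -449.4942 N (compression)
  Rx@0 = +2086.2700 N
  Ry@0 = +2220.7094 N
  Ry@2 = -448.8594 N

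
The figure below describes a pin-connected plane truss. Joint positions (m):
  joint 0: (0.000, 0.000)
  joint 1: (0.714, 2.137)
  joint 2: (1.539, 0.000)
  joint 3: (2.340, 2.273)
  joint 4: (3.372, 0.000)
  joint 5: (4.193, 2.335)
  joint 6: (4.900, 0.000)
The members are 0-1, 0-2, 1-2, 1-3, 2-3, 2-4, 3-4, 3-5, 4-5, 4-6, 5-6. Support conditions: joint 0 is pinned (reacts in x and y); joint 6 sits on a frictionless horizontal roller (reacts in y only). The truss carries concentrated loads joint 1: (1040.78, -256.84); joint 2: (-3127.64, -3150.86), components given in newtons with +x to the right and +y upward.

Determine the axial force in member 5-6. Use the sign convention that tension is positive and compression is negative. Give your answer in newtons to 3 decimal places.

-1547.357

N=7 nodes, M=11 members, R=3 reactions → 2N=14, M+R=14
member 0 (0-1): L=2.2531, (cx,cy)=(0.3169,0.9485)
member 1 (0-2): L=1.5390, (cx,cy)=(1.0000,0.0000)
member 2 (1-2): L=2.2907, (cx,cy)=(0.3601,-0.9329)
member 3 (1-3): L=1.6317, (cx,cy)=(0.9965,0.0833)
member 4 (2-3): L=2.4100, (cx,cy)=(0.3324,0.9432)
member 5 (2-4): L=1.8330, (cx,cy)=(1.0000,0.0000)
member 6 (3-4): L=2.4963, (cx,cy)=(0.4134,-0.9105)
member 7 (3-5): L=1.8540, (cx,cy)=(0.9994,0.0334)
member 8 (4-5): L=2.4751, (cx,cy)=(0.3317,0.9434)
member 9 (4-6): L=1.5280, (cx,cy)=(1.0000,0.0000)
member 10 (5-6): L=2.4397, (cx,cy)=(0.2898,-0.9571)
solve A·x = −loads:
  F[0-1] = -2031.4379 N (compression)
  F[0-2] = -1443.1107 N (compression)
  F[1-2] = +1587.7217 N (tension)
  F[1-3] = -2264.2243 N (compression)
  F[2-3] = +1770.3236 N (tension)
  F[2-4] = +1667.9532 N (tension)
  F[3-4] = -1662.4908 N (compression)
  F[3-5] = -981.2108 N (compression)
  F[4-5] = +1604.6177 N (tension)
  F[4-6] = +448.4106 N (tension)
  F[5-6] = -1547.3573 N (compression)
  Rx@0 = +2086.8600 N
  Ry@0 = +1926.7400 N
  Ry@6 = +1480.9600 N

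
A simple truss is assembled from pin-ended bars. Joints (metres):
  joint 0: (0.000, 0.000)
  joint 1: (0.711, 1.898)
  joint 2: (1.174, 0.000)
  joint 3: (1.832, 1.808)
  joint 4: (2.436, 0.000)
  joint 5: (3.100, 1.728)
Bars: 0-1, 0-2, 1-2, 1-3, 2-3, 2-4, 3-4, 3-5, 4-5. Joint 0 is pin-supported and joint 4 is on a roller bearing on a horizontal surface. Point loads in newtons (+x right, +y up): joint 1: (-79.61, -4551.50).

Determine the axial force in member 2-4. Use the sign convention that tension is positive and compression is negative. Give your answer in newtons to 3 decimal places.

423.076

N=6 nodes, M=9 members, R=3 reactions → 2N=12, M+R=12
member 0 (0-1): L=2.0268, (cx,cy)=(0.3508,0.9365)
member 1 (0-2): L=1.1740, (cx,cy)=(1.0000,0.0000)
member 2 (1-2): L=1.9537, (cx,cy)=(0.2370,-0.9715)
member 3 (1-3): L=1.1246, (cx,cy)=(0.9968,-0.0800)
member 4 (2-3): L=1.9240, (cx,cy)=(0.3420,0.9397)
member 5 (2-4): L=1.2620, (cx,cy)=(1.0000,0.0000)
member 6 (3-4): L=1.9062, (cx,cy)=(0.3169,-0.9485)
member 7 (3-5): L=1.2705, (cx,cy)=(0.9980,-0.0630)
member 8 (4-5): L=1.8512, (cx,cy)=(0.3587,0.9335)
solve A·x = −loads:
  F[0-1] = -3508.0037 N (compression)
  F[0-2] = +1150.9942 N (tension)
  F[1-2] = -1232.5858 N (compression)
  F[1-3] = -861.6454 N (compression)
  F[2-3] = +1274.3094 N (tension)
  F[2-4] = +423.0764 N (tension)
  F[3-4] = -1335.2271 N (compression)
  F[3-5] = -0.0000 N (compression)
  F[4-5] = +0.0000 N (tension)
  Rx@0 = +79.6100 N
  Ry@0 = +3285.0728 N
  Ry@4 = +1266.4272 N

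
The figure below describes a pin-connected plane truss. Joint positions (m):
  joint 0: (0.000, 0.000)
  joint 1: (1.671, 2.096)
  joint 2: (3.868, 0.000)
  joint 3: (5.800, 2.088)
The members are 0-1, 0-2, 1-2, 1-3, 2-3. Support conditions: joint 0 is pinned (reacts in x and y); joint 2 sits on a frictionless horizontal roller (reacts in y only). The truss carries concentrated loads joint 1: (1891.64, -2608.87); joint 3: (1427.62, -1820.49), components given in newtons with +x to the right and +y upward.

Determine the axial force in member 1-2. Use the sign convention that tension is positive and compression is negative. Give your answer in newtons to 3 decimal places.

N=4 nodes, M=5 members, R=3 reactions → 2N=8, M+R=8
member 0 (0-1): L=2.6806, (cx,cy)=(0.6234,0.7819)
member 1 (0-2): L=3.8680, (cx,cy)=(1.0000,0.0000)
member 2 (1-2): L=3.0364, (cx,cy)=(0.7235,-0.6903)
member 3 (1-3): L=4.1290, (cx,cy)=(1.0000,-0.0019)
member 4 (2-3): L=2.8447, (cx,cy)=(0.6792,0.7340)
solve A·x = −loads:
  F[0-1] = +1564.3182 N (tension)
  F[0-2] = +2344.1034 N (tension)
  F[1-2] = -5560.1584 N (compression)
  F[1-3] = +3106.5330 N (tension)
  F[2-3] = -2472.0506 N (compression)
  Rx@0 = -3319.2600 N
  Ry@0 = -1223.1767 N
  Ry@2 = +5652.5367 N

-5560.158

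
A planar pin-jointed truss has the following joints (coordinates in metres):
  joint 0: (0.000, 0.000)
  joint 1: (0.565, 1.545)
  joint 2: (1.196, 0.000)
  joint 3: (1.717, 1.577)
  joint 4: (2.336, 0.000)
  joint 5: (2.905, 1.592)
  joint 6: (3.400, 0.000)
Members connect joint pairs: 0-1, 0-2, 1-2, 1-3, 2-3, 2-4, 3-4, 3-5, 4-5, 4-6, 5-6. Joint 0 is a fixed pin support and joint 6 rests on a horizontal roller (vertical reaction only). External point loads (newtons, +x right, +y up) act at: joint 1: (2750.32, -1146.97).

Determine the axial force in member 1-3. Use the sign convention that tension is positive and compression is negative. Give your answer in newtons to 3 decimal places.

N=7 nodes, M=11 members, R=3 reactions → 2N=14, M+R=14
member 0 (0-1): L=1.6451, (cx,cy)=(0.3435,0.9392)
member 1 (0-2): L=1.1960, (cx,cy)=(1.0000,0.0000)
member 2 (1-2): L=1.6689, (cx,cy)=(0.3781,-0.9258)
member 3 (1-3): L=1.1524, (cx,cy)=(0.9996,0.0278)
member 4 (2-3): L=1.6608, (cx,cy)=(0.3137,0.9495)
member 5 (2-4): L=1.1400, (cx,cy)=(1.0000,0.0000)
member 6 (3-4): L=1.6941, (cx,cy)=(0.3654,-0.9309)
member 7 (3-5): L=1.1881, (cx,cy)=(0.9999,0.0126)
member 8 (4-5): L=1.6906, (cx,cy)=(0.3366,0.9417)
member 9 (4-6): L=1.0640, (cx,cy)=(1.0000,0.0000)
member 10 (5-6): L=1.6672, (cx,cy)=(0.2969,-0.9549)
solve A·x = −loads:
  F[0-1] = +312.4109 N (tension)
  F[0-2] = +2643.0222 N (tension)
  F[1-2] = -1616.8371 N (compression)
  F[1-3] = -2032.4860 N (compression)
  F[2-3] = +1576.3847 N (tension)
  F[2-4] = +1537.1939 N (tension)
  F[3-4] = -1560.4802 N (compression)
  F[3-5] = -967.1052 N (compression)
  F[4-5] = +1542.5787 N (tension)
  F[4-6] = +447.8560 N (tension)
  F[5-6] = -1508.3970 N (compression)
  Rx@0 = -2750.3200 N
  Ry@0 = -293.4072 N
  Ry@6 = +1440.3772 N

-2032.486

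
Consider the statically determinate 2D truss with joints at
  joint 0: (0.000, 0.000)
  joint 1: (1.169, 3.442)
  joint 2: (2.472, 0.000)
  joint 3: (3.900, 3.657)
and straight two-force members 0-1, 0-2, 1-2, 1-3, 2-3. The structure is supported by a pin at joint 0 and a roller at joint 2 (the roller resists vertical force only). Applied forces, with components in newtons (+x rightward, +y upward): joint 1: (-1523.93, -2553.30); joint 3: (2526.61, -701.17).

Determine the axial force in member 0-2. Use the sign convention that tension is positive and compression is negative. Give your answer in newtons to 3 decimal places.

773.408

N=4 nodes, M=5 members, R=3 reactions → 2N=8, M+R=8
member 0 (0-1): L=3.6351, (cx,cy)=(0.3216,0.9469)
member 1 (0-2): L=2.4720, (cx,cy)=(1.0000,0.0000)
member 2 (1-2): L=3.6804, (cx,cy)=(0.3540,-0.9352)
member 3 (1-3): L=2.7394, (cx,cy)=(0.9969,0.0785)
member 4 (2-3): L=3.9259, (cx,cy)=(0.3637,0.9315)
solve A·x = −loads:
  F[0-1] = +712.9387 N (tension)
  F[0-2] = +773.4081 N (tension)
  F[1-2] = -3208.7401 N (compression)
  F[1-3] = +2898.1632 N (tension)
  F[2-3] = -996.9130 N (compression)
  Rx@0 = -1002.6800 N
  Ry@0 = -675.0674 N
  Ry@2 = +3929.5374 N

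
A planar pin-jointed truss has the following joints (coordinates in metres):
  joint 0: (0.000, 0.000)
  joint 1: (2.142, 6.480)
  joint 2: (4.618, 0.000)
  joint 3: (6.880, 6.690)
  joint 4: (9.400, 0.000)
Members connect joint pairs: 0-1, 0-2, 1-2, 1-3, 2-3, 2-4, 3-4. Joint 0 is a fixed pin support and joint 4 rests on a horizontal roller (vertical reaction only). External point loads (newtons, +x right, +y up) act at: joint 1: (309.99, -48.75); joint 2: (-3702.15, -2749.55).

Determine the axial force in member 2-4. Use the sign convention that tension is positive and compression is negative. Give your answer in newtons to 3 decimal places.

N=5 nodes, M=7 members, R=3 reactions → 2N=10, M+R=10
member 0 (0-1): L=6.8248, (cx,cy)=(0.3139,0.9495)
member 1 (0-2): L=4.6180, (cx,cy)=(1.0000,0.0000)
member 2 (1-2): L=6.9369, (cx,cy)=(0.3569,-0.9341)
member 3 (1-3): L=4.7427, (cx,cy)=(0.9990,0.0443)
member 4 (2-3): L=7.0621, (cx,cy)=(0.3203,0.9473)
member 5 (2-4): L=4.7820, (cx,cy)=(1.0000,0.0000)
member 6 (3-4): L=7.1489, (cx,cy)=(0.3525,-0.9358)
solve A·x = −loads:
  F[0-1] = -1287.7757 N (compression)
  F[0-2] = -2987.9876 N (compression)
  F[1-2] = +1202.4861 N (tension)
  F[1-3] = -1144.4887 N (compression)
  F[2-3] = +1716.7153 N (tension)
  F[2-4] = +593.4971 N (tension)
  F[3-4] = -1683.6668 N (compression)
  Rx@0 = +3392.1600 N
  Ry@0 = +1222.7064 N
  Ry@4 = +1575.5936 N

593.497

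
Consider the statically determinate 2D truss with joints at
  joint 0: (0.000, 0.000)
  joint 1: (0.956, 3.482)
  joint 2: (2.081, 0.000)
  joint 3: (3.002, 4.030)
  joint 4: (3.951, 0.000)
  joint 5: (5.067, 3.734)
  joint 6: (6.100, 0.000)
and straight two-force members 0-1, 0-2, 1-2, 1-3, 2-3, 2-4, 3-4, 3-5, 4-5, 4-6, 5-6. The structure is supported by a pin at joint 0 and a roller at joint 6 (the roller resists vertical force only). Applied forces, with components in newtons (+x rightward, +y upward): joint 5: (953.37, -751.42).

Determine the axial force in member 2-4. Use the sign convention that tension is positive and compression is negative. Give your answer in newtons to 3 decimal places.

613.437

N=7 nodes, M=11 members, R=3 reactions → 2N=14, M+R=14
member 0 (0-1): L=3.6109, (cx,cy)=(0.2648,0.9643)
member 1 (0-2): L=2.0810, (cx,cy)=(1.0000,0.0000)
member 2 (1-2): L=3.6592, (cx,cy)=(0.3074,-0.9516)
member 3 (1-3): L=2.1181, (cx,cy)=(0.9660,0.2587)
member 4 (2-3): L=4.1339, (cx,cy)=(0.2228,0.9749)
member 5 (2-4): L=1.8700, (cx,cy)=(1.0000,0.0000)
member 6 (3-4): L=4.1402, (cx,cy)=(0.2292,-0.9734)
member 7 (3-5): L=2.0861, (cx,cy)=(0.9899,-0.1419)
member 8 (4-5): L=3.8972, (cx,cy)=(0.2864,0.9581)
member 9 (4-6): L=2.1490, (cx,cy)=(1.0000,0.0000)
member 10 (5-6): L=3.8743, (cx,cy)=(0.2666,-0.9638)
solve A·x = −loads:
  F[0-1] = +473.2258 N (tension)
  F[0-2] = +828.0800 N (tension)
  F[1-2] = -408.9141 N (compression)
  F[1-3] = +259.8548 N (tension)
  F[2-3] = +399.1411 N (tension)
  F[2-4] = +613.4372 N (tension)
  F[3-4] = -537.0063 N (compression)
  F[3-5] = +467.7550 N (tension)
  F[4-5] = +545.5556 N (tension)
  F[4-6] = +334.1229 N (tension)
  F[5-6] = -1253.1239 N (compression)
  Rx@0 = -953.3700 N
  Ry@0 = -456.3388 N
  Ry@6 = +1207.7588 N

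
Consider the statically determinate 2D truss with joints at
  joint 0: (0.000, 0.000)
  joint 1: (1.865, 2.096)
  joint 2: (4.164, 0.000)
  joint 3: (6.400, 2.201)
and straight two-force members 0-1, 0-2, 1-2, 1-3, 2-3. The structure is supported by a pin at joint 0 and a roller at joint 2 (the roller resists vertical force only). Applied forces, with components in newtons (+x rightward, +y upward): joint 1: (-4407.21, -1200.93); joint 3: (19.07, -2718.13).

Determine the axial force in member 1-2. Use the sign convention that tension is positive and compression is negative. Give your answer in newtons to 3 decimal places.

410.844

N=4 nodes, M=5 members, R=3 reactions → 2N=8, M+R=8
member 0 (0-1): L=2.8056, (cx,cy)=(0.6647,0.7471)
member 1 (0-2): L=4.1640, (cx,cy)=(1.0000,0.0000)
member 2 (1-2): L=3.1110, (cx,cy)=(0.7390,-0.6737)
member 3 (1-3): L=4.5362, (cx,cy)=(0.9997,0.0231)
member 4 (2-3): L=3.1375, (cx,cy)=(0.7127,0.7015)
solve A·x = −loads:
  F[0-1] = -1889.7714 N (compression)
  F[0-2] = -3131.9337 N (compression)
  F[1-2] = +410.8443 N (tension)
  F[1-3] = +2848.1613 N (tension)
  F[2-3] = -3968.6788 N (compression)
  Rx@0 = +4388.1400 N
  Ry@0 = +1411.8008 N
  Ry@2 = +2507.2592 N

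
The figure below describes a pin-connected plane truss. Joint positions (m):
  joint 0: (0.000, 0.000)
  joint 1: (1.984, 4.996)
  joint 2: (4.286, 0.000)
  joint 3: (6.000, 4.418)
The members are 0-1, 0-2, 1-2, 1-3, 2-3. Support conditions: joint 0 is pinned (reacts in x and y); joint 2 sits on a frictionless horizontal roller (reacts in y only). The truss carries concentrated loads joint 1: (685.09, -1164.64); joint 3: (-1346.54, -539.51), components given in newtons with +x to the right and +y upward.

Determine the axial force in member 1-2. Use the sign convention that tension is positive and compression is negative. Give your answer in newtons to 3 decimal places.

-11.470

N=4 nodes, M=5 members, R=3 reactions → 2N=8, M+R=8
member 0 (0-1): L=5.3755, (cx,cy)=(0.3691,0.9294)
member 1 (0-2): L=4.2860, (cx,cy)=(1.0000,0.0000)
member 2 (1-2): L=5.5008, (cx,cy)=(0.4185,-0.9082)
member 3 (1-3): L=4.0574, (cx,cy)=(0.9898,-0.1425)
member 4 (2-3): L=4.7388, (cx,cy)=(0.3617,0.9323)
solve A·x = −loads:
  F[0-1] = -1075.1086 N (compression)
  F[0-2] = -264.6487 N (compression)
  F[1-2] = -11.4697 N (compression)
  F[1-3] = -1088.1898 N (compression)
  F[2-3] = -744.9657 N (compression)
  Rx@0 = +661.4500 N
  Ry@0 = +999.2033 N
  Ry@2 = +704.9467 N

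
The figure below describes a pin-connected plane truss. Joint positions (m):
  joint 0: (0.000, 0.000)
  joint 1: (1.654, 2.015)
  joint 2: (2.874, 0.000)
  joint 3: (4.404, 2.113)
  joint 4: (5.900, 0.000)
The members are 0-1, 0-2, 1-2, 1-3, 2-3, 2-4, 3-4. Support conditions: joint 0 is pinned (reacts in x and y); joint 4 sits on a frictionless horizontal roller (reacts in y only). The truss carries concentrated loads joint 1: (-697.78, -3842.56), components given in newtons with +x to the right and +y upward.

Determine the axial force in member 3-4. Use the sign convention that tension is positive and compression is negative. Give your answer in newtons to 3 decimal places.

-1027.882

N=5 nodes, M=7 members, R=3 reactions → 2N=10, M+R=10
member 0 (0-1): L=2.6069, (cx,cy)=(0.6345,0.7729)
member 1 (0-2): L=2.8740, (cx,cy)=(1.0000,0.0000)
member 2 (1-2): L=2.3556, (cx,cy)=(0.5179,-0.8554)
member 3 (1-3): L=2.7517, (cx,cy)=(0.9994,0.0356)
member 4 (2-3): L=2.6088, (cx,cy)=(0.5865,0.8100)
member 5 (2-4): L=3.0260, (cx,cy)=(1.0000,0.0000)
member 6 (3-4): L=2.5890, (cx,cy)=(0.5778,-0.8162)
solve A·x = −loads:
  F[0-1] = -3885.9670 N (compression)
  F[0-2] = +1767.7473 N (tension)
  F[1-2] = -1032.0673 N (compression)
  F[1-3] = -1233.9963 N (compression)
  F[2-3] = +1089.9994 N (tension)
  F[2-4] = +593.9465 N (tension)
  F[3-4] = -1027.8823 N (compression)
  Rx@0 = +697.7800 N
  Ry@0 = +3003.6502 N
  Ry@4 = +838.9098 N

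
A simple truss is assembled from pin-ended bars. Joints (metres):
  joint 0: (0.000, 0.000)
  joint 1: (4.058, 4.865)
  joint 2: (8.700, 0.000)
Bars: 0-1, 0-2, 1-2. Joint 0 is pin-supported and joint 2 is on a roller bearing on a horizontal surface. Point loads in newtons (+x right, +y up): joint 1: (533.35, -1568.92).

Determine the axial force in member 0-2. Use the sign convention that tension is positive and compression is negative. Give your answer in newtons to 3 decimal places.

982.834

N=3 nodes, M=3 members, R=3 reactions → 2N=6, M+R=6
member 0 (0-1): L=6.3353, (cx,cy)=(0.6405,0.7679)
member 1 (0-2): L=8.7000, (cx,cy)=(1.0000,0.0000)
member 2 (1-2): L=6.7243, (cx,cy)=(0.6903,-0.7235)
solve A·x = −loads:
  F[0-1] = -701.7249 N (compression)
  F[0-2] = +982.8339 N (tension)
  F[1-2] = -1423.7145 N (compression)
  Rx@0 = -533.3500 N
  Ry@0 = +538.8711 N
  Ry@2 = +1030.0489 N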